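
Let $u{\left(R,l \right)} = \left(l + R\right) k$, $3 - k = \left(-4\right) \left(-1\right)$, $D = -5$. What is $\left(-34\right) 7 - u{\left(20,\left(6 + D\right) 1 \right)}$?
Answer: $-217$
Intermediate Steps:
$k = -1$ ($k = 3 - \left(-4\right) \left(-1\right) = 3 - 4 = -1$)
$u{\left(R,l \right)} = - R - l$ ($u{\left(R,l \right)} = \left(l + R\right) \left(-1\right) = \left(R + l\right) \left(-1\right) = - R - l$)
$\left(-34\right) 7 - u{\left(20,\left(6 + D\right) 1 \right)} = \left(-34\right) 7 - \left(\left(-1\right) 20 - \left(6 - 5\right) 1\right) = -238 - \left(-20 - 1 \cdot 1\right) = -238 - \left(-20 - 1\right) = -238 - -21 = -238 + 21 = -217$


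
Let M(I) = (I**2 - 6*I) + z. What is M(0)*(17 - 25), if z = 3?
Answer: -24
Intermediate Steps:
M(I) = 3 + I**2 - 6*I (M(I) = (I**2 - 6*I) + 3 = 3 + I**2 - 6*I)
M(0)*(17 - 25) = (3 + 0**2 - 6*0)*(17 - 25) = (3 + 0 + 0)*(-8) = 3*(-8) = -24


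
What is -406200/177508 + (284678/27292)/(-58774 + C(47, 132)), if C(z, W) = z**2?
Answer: -78391338862303/34253984578230 ≈ -2.2885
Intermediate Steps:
-406200/177508 + (284678/27292)/(-58774 + C(47, 132)) = -406200/177508 + (284678/27292)/(-58774 + 47**2) = -406200*1/177508 + (284678*(1/27292))/(-58774 + 2209) = -101550/44377 + (142339/13646)/(-56565) = -101550/44377 + (142339/13646)*(-1/56565) = -101550/44377 - 142339/771885990 = -78391338862303/34253984578230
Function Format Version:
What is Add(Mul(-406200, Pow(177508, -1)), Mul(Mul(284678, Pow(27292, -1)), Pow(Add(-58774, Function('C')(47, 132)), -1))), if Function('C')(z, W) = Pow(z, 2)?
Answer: Rational(-78391338862303, 34253984578230) ≈ -2.2885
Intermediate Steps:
Add(Mul(-406200, Pow(177508, -1)), Mul(Mul(284678, Pow(27292, -1)), Pow(Add(-58774, Function('C')(47, 132)), -1))) = Add(Mul(-406200, Pow(177508, -1)), Mul(Mul(284678, Pow(27292, -1)), Pow(Add(-58774, Pow(47, 2)), -1))) = Add(Mul(-406200, Rational(1, 177508)), Mul(Mul(284678, Rational(1, 27292)), Pow(Add(-58774, 2209), -1))) = Add(Rational(-101550, 44377), Mul(Rational(142339, 13646), Pow(-56565, -1))) = Add(Rational(-101550, 44377), Mul(Rational(142339, 13646), Rational(-1, 56565))) = Add(Rational(-101550, 44377), Rational(-142339, 771885990)) = Rational(-78391338862303, 34253984578230)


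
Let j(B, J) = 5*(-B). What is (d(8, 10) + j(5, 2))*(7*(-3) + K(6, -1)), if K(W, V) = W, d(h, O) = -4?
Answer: 435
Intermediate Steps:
j(B, J) = -5*B
(d(8, 10) + j(5, 2))*(7*(-3) + K(6, -1)) = (-4 - 5*5)*(7*(-3) + 6) = (-4 - 25)*(-21 + 6) = -29*(-15) = 435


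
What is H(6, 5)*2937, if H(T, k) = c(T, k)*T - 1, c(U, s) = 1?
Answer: 14685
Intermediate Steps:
H(T, k) = -1 + T (H(T, k) = 1*T - 1 = T - 1 = -1 + T)
H(6, 5)*2937 = (-1 + 6)*2937 = 5*2937 = 14685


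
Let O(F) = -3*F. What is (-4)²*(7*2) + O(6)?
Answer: 206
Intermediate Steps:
(-4)²*(7*2) + O(6) = (-4)²*(7*2) - 3*6 = 16*14 - 18 = 224 - 18 = 206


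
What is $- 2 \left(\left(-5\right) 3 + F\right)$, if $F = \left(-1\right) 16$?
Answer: $62$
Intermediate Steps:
$F = -16$
$- 2 \left(\left(-5\right) 3 + F\right) = - 2 \left(\left(-5\right) 3 - 16\right) = - 2 \left(-15 - 16\right) = \left(-2\right) \left(-31\right) = 62$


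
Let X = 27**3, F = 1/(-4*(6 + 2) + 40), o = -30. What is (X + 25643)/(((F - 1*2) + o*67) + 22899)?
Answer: 362608/167097 ≈ 2.1700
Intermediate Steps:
F = 1/8 (F = 1/(-4*8 + 40) = 1/(-32 + 40) = 1/8 ≈ 0.12500)
X = 19683
(X + 25643)/(((F - 1*2) + o*67) + 22899) = (19683 + 25643)/(((1/8 - 1*2) - 30*67) + 22899) = 45326/(((1/8 - 2) - 2010) + 22899) = 45326/((-15/8 - 2010) + 22899) = 45326/(-16095/8 + 22899) = 45326/(167097/8) = 45326*(8/167097) = 362608/167097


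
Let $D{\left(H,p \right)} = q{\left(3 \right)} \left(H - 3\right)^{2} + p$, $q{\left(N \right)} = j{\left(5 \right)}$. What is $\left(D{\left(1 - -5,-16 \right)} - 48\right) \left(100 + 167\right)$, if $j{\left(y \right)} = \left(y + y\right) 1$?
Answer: $6942$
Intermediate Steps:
$j{\left(y \right)} = 2 y$ ($j{\left(y \right)} = 2 y 1 = 2 y$)
$q{\left(N \right)} = 10$ ($q{\left(N \right)} = 2 \cdot 5 = 10$)
$D{\left(H,p \right)} = p + 10 \left(-3 + H\right)^{2}$ ($D{\left(H,p \right)} = 10 \left(H - 3\right)^{2} + p = 10 \left(-3 + H\right)^{2} + p = p + 10 \left(-3 + H\right)^{2}$)
$\left(D{\left(1 - -5,-16 \right)} - 48\right) \left(100 + 167\right) = \left(\left(-16 + 10 \left(-3 + \left(1 - -5\right)\right)^{2}\right) - 48\right) \left(100 + 167\right) = \left(\left(-16 + 10 \left(-3 + \left(1 + 5\right)\right)^{2}\right) - 48\right) 267 = \left(\left(-16 + 10 \left(-3 + 6\right)^{2}\right) - 48\right) 267 = \left(\left(-16 + 10 \cdot 3^{2}\right) - 48\right) 267 = \left(\left(-16 + 10 \cdot 9\right) - 48\right) 267 = \left(\left(-16 + 90\right) - 48\right) 267 = \left(74 - 48\right) 267 = 26 \cdot 267 = 6942$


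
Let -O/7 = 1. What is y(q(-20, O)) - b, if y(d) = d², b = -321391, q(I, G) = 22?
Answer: 321875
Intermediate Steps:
O = -7 (O = -7*1 = -7)
y(q(-20, O)) - b = 22² - 1*(-321391) = 484 + 321391 = 321875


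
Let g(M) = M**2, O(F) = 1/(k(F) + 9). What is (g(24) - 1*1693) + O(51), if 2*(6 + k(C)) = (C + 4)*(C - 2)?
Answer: -3017015/2701 ≈ -1117.0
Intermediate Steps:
k(C) = -6 + (-2 + C)*(4 + C)/2 (k(C) = -6 + ((C + 4)*(C - 2))/2 = -6 + ((4 + C)*(-2 + C))/2 = -6 + ((-2 + C)*(4 + C))/2 = -6 + (-2 + C)*(4 + C)/2)
O(F) = 1/(-1 + F + F**2/2) (O(F) = 1/((-10 + F + F**2/2) + 9) = 1/(-1 + F + F**2/2))
(g(24) - 1*1693) + O(51) = (24**2 - 1*1693) + 2/(-2 + 51**2 + 2*51) = (576 - 1693) + 2/(-2 + 2601 + 102) = -1117 + 2/2701 = -3017015/2701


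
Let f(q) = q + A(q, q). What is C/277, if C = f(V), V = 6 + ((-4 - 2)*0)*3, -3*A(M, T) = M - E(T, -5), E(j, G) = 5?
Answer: 17/831 ≈ 0.020457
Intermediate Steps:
A(M, T) = 5/3 - M/3 (A(M, T) = -(M - 1*5)/3 = -(M - 5)/3 = -(-5 + M)/3 = 5/3 - M/3)
V = 6 (V = 6 - 6*0*3 = 6 + 0*3 = 6 + 0 = 6)
f(q) = 5/3 + 2*q/3 (f(q) = q + (5/3 - q/3) = 5/3 + 2*q/3)
C = 17/3 (C = 5/3 + (2/3)*6 = 5/3 + 4 = 17/3 ≈ 5.6667)
C/277 = (17/3)/277 = (17/3)*(1/277) = 17/831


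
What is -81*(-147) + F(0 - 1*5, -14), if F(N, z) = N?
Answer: 11902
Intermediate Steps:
-81*(-147) + F(0 - 1*5, -14) = -81*(-147) + (0 - 1*5) = 11907 + (0 - 5) = 11907 - 5 = 11902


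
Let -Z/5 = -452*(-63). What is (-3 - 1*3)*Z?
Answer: 854280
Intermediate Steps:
Z = -142380 (Z = -(-2260)*(-63) = -5*28476 = -142380)
(-3 - 1*3)*Z = (-3 - 1*3)*(-142380) = (-3 - 3)*(-142380) = -6*(-142380) = 854280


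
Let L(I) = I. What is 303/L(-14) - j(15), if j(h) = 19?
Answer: -569/14 ≈ -40.643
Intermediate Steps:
303/L(-14) - j(15) = 303/(-14) - 1*19 = 303*(-1/14) - 19 = -303/14 - 19 = -569/14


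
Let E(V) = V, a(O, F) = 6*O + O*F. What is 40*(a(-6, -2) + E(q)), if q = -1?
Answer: -1000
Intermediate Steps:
a(O, F) = 6*O + F*O
40*(a(-6, -2) + E(q)) = 40*(-6*(6 - 2) - 1) = 40*(-6*4 - 1) = 40*(-24 - 1) = 40*(-25) = -1000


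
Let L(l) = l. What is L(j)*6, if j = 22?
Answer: 132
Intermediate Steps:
L(j)*6 = 22*6 = 132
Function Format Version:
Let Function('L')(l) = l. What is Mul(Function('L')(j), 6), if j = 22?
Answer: 132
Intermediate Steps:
Mul(Function('L')(j), 6) = Mul(22, 6) = 132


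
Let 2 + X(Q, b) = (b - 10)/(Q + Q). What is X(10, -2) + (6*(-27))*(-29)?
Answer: 23477/5 ≈ 4695.4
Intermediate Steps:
X(Q, b) = -2 + (-10 + b)/(2*Q) (X(Q, b) = -2 + (b - 10)/(Q + Q) = -2 + (-10 + b)/((2*Q)) = -2 + (-10 + b)*(1/(2*Q)) = -2 + (-10 + b)/(2*Q))
X(10, -2) + (6*(-27))*(-29) = (1/2)*(-10 - 2 - 4*10)/10 + (6*(-27))*(-29) = (1/2)*(1/10)*(-10 - 2 - 40) - 162*(-29) = (1/2)*(1/10)*(-52) + 4698 = -13/5 + 4698 = 23477/5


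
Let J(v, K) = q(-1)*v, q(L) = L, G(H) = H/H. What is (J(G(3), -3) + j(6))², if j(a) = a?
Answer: 25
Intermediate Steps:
G(H) = 1
J(v, K) = -v
(J(G(3), -3) + j(6))² = (-1*1 + 6)² = (-1 + 6)² = 5² = 25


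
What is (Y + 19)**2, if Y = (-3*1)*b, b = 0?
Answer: 361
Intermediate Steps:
Y = 0 (Y = -3*1*0 = -3*0 = 0)
(Y + 19)**2 = (0 + 19)**2 = 19**2 = 361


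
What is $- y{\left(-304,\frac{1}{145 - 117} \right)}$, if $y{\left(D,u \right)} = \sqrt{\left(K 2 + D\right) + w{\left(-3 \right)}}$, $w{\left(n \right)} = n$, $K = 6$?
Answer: $- i \sqrt{295} \approx - 17.176 i$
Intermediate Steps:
$y{\left(D,u \right)} = \sqrt{9 + D}$ ($y{\left(D,u \right)} = \sqrt{\left(6 \cdot 2 + D\right) - 3} = \sqrt{\left(12 + D\right) - 3} = \sqrt{9 + D}$)
$- y{\left(-304,\frac{1}{145 - 117} \right)} = - \sqrt{9 - 304} = - \sqrt{-295} = - i \sqrt{295}$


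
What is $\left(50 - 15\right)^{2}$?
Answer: $1225$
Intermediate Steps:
$\left(50 - 15\right)^{2} = 35^{2} = 1225$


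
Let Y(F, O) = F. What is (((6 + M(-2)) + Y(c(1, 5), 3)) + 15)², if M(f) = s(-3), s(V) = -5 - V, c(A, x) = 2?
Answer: 441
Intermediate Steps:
M(f) = -2 (M(f) = -5 - 1*(-3) = -5 + 3 = -2)
(((6 + M(-2)) + Y(c(1, 5), 3)) + 15)² = (((6 - 2) + 2) + 15)² = ((4 + 2) + 15)² = (6 + 15)² = 21² = 441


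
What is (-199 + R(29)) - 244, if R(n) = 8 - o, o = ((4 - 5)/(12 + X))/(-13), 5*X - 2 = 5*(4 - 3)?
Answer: -378890/871 ≈ -435.01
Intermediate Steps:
X = 7/5 (X = 2/5 + (5*(4 - 3))/5 = 2/5 + (5*1)/5 = 2/5 + (1/5)*5 = 2/5 + 1 = 7/5 ≈ 1.4000)
o = 5/871 (o = ((4 - 5)/(12 + 7/5))/(-13) = -1/67/5*(-1/13) = -1*5/67*(-1/13) = -5/67*(-1/13) = 5/871 ≈ 0.0057405)
R(n) = 6963/871 (R(n) = 8 - 1*5/871 = 8 - 5/871 = 6963/871)
(-199 + R(29)) - 244 = (-199 + 6963/871) - 244 = -166366/871 - 244 = -378890/871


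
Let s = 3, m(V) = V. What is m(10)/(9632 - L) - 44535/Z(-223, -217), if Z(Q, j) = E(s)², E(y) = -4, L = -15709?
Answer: -1128561275/405456 ≈ -2783.4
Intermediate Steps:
Z(Q, j) = 16 (Z(Q, j) = (-4)² = 16)
m(10)/(9632 - L) - 44535/Z(-223, -217) = 10/(9632 - 1*(-15709)) - 44535/16 = 10/(9632 + 15709) - 44535*1/16 = 10/25341 - 44535/16 = -1128561275/405456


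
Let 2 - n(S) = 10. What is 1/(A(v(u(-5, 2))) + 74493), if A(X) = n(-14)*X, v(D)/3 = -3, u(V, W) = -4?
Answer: 1/74565 ≈ 1.3411e-5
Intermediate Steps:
n(S) = -8 (n(S) = 2 - 1*10 = 2 - 10 = -8)
v(D) = -9 (v(D) = 3*(-3) = -9)
A(X) = -8*X
1/(A(v(u(-5, 2))) + 74493) = 1/(-8*(-9) + 74493) = 1/(72 + 74493) = 1/74565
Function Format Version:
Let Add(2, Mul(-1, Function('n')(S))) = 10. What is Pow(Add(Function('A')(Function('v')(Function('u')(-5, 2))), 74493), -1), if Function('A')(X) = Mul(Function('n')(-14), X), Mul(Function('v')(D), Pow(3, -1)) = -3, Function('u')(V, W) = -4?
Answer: Rational(1, 74565) ≈ 1.3411e-5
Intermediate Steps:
Function('n')(S) = -8 (Function('n')(S) = Add(2, Mul(-1, 10)) = Add(2, -10) = -8)
Function('v')(D) = -9 (Function('v')(D) = Mul(3, -3) = -9)
Function('A')(X) = Mul(-8, X)
Pow(Add(Function('A')(Function('v')(Function('u')(-5, 2))), 74493), -1) = Pow(Add(Mul(-8, -9), 74493), -1) = Pow(Add(72, 74493), -1) = Pow(74565, -1) = Rational(1, 74565)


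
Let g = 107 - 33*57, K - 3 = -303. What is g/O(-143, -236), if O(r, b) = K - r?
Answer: 1774/157 ≈ 11.299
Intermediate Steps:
K = -300 (K = 3 - 303 = -300)
g = -1774 (g = 107 - 1881 = -1774)
O(r, b) = -300 - r
g/O(-143, -236) = -1774/(-300 - 1*(-143)) = -1774/(-300 + 143) = -1774/(-157) = -1774*(-1/157) = 1774/157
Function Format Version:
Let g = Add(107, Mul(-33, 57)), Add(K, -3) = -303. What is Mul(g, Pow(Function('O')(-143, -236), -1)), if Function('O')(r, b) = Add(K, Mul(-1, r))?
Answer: Rational(1774, 157) ≈ 11.299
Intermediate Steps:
K = -300 (K = Add(3, -303) = -300)
g = -1774 (g = Add(107, -1881) = -1774)
Function('O')(r, b) = Add(-300, Mul(-1, r))
Mul(g, Pow(Function('O')(-143, -236), -1)) = Mul(-1774, Pow(Add(-300, Mul(-1, -143)), -1)) = Mul(-1774, Pow(Add(-300, 143), -1)) = Mul(-1774, Pow(-157, -1)) = Mul(-1774, Rational(-1, 157)) = Rational(1774, 157)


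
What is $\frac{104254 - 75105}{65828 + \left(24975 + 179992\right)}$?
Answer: $\frac{29149}{270795} \approx 0.10764$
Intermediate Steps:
$\frac{104254 - 75105}{65828 + \left(24975 + 179992\right)} = \frac{29149}{65828 + 204967} = \frac{29149}{270795}$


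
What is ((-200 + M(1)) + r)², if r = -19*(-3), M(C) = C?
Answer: 20164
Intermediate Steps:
r = 57
((-200 + M(1)) + r)² = ((-200 + 1) + 57)² = (-199 + 57)² = (-142)² = 20164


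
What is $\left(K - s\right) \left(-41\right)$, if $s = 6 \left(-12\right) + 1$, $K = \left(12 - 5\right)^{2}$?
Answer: $-4920$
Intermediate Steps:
$K = 49$ ($K = 7^{2} = 49$)
$s = -71$ ($s = -72 + 1 = -71$)
$\left(K - s\right) \left(-41\right) = \left(49 - -71\right) \left(-41\right) = \left(49 + 71\right) \left(-41\right) = 120 \left(-41\right) = -4920$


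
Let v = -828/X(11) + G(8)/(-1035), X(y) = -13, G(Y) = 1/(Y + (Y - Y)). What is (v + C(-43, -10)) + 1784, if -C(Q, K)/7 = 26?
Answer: 179295107/107640 ≈ 1665.7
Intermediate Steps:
C(Q, K) = -182 (C(Q, K) = -7*26 = -182)
G(Y) = 1/Y (G(Y) = 1/(Y + 0) = 1/Y)
v = 6855827/107640 (v = -828/(-13) + 1/(8*(-1035)) = -828*(-1/13) + (⅛)*(-1/1035) = 828/13 - 1/8280 = 6855827/107640 ≈ 63.692)
(v + C(-43, -10)) + 1784 = (6855827/107640 - 182) + 1784 = -12734653/107640 + 1784 = 179295107/107640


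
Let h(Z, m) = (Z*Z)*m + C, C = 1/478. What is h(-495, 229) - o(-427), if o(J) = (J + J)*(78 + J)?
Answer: 26678460563/478 ≈ 5.5813e+7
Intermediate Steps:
o(J) = 2*J*(78 + J) (o(J) = (2*J)*(78 + J) = 2*J*(78 + J))
C = 1/478 ≈ 0.0020920
h(Z, m) = 1/478 + m*Z² (h(Z, m) = (Z*Z)*m + 1/478 = Z²*m + 1/478 = m*Z² + 1/478 = 1/478 + m*Z²)
h(-495, 229) - o(-427) = (1/478 + 229*(-495)²) - 2*(-427)*(78 - 427) = (1/478 + 229*245025) - 2*(-427)*(-349) = (1/478 + 56110725) - 1*298046 = 26820926551/478 - 298046 = 26678460563/478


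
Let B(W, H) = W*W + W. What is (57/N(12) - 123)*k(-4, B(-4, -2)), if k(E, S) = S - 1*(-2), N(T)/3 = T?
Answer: -10199/6 ≈ -1699.8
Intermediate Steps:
B(W, H) = W + W² (B(W, H) = W² + W = W + W²)
N(T) = 3*T
k(E, S) = 2 + S (k(E, S) = S + 2 = 2 + S)
(57/N(12) - 123)*k(-4, B(-4, -2)) = (57/((3*12)) - 123)*(2 - 4*(1 - 4)) = (57/36 - 123)*(2 - 4*(-3)) = (57*(1/36) - 123)*(2 + 12) = (19/12 - 123)*14 = -1457/12*14 = -10199/6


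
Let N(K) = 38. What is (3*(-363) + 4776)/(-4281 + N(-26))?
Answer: -3687/4243 ≈ -0.86896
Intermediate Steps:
(3*(-363) + 4776)/(-4281 + N(-26)) = (3*(-363) + 4776)/(-4281 + 38) = (-1089 + 4776)/(-4243) = 3687*(-1/4243) = -3687/4243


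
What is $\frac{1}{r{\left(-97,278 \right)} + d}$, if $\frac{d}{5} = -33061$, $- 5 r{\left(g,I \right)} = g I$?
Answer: $- \frac{5}{799559} \approx -6.2534 \cdot 10^{-6}$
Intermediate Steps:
$r{\left(g,I \right)} = - \frac{I g}{5}$ ($r{\left(g,I \right)} = - \frac{g I}{5} = - \frac{I g}{5}$)
$d = -165305$ ($d = 5 \left(-33061\right) = -165305$)
$\frac{1}{r{\left(-97,278 \right)} + d} = \frac{1}{\left(- \frac{1}{5}\right) 278 \left(-97\right) - 165305} = \frac{1}{\frac{26966}{5} - 165305} = \frac{1}{- \frac{799559}{5}} = - \frac{5}{799559}$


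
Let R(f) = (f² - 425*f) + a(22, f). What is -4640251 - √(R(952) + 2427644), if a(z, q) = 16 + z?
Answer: -4640251 - √2929386 ≈ -4.6420e+6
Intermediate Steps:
R(f) = 38 + f² - 425*f (R(f) = (f² - 425*f) + (16 + 22) = (f² - 425*f) + 38 = 38 + f² - 425*f)
-4640251 - √(R(952) + 2427644) = -4640251 - √((38 + 952² - 425*952) + 2427644) = -4640251 - √((38 + 906304 - 404600) + 2427644) = -4640251 - √(501742 + 2427644) = -4640251 - √2929386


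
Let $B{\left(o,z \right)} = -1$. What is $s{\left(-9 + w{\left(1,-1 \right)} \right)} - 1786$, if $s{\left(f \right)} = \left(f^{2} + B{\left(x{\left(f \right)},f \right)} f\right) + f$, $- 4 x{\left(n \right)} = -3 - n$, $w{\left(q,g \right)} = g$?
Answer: $-1686$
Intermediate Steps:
$x{\left(n \right)} = \frac{3}{4} + \frac{n}{4}$ ($x{\left(n \right)} = - \frac{-3 - n}{4} = \frac{3}{4} + \frac{n}{4}$)
$s{\left(f \right)} = f^{2}$ ($s{\left(f \right)} = \left(f^{2} - f\right) + f = f^{2}$)
$s{\left(-9 + w{\left(1,-1 \right)} \right)} - 1786 = \left(-9 - 1\right)^{2} - 1786 = \left(-10\right)^{2} - 1786 = 100 - 1786 = -1686$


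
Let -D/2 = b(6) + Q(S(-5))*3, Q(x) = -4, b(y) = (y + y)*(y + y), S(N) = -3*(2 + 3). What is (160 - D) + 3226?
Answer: 3650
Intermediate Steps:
S(N) = -15 (S(N) = -3*5 = -15)
b(y) = 4*y² (b(y) = (2*y)*(2*y) = 4*y²)
D = -264 (D = -2*(4*6² - 4*3) = -2*(4*36 - 12) = -2*(144 - 12) = -2*132 = -264)
(160 - D) + 3226 = (160 - 1*(-264)) + 3226 = (160 + 264) + 3226 = 424 + 3226 = 3650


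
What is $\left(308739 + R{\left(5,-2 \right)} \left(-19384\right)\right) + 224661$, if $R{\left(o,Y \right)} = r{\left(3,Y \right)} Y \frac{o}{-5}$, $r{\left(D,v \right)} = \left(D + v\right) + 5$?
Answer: $300792$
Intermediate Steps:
$r{\left(D,v \right)} = 5 + D + v$
$R{\left(o,Y \right)} = - \frac{Y o \left(8 + Y\right)}{5}$ ($R{\left(o,Y \right)} = \left(5 + 3 + Y\right) Y \frac{o}{-5} = \left(8 + Y\right) Y o \left(- \frac{1}{5}\right) = Y \left(8 + Y\right) \left(- \frac{o}{5}\right) = - \frac{Y o \left(8 + Y\right)}{5}$)
$\left(308739 + R{\left(5,-2 \right)} \left(-19384\right)\right) + 224661 = \left(308739 + \left(- \frac{1}{5}\right) \left(-2\right) 5 \left(8 - 2\right) \left(-19384\right)\right) + 224661 = \left(308739 + \left(- \frac{1}{5}\right) \left(-2\right) 5 \cdot 6 \left(-19384\right)\right) + 224661 = \left(308739 + 12 \left(-19384\right)\right) + 224661 = \left(308739 - 232608\right) + 224661 = 76131 + 224661 = 300792$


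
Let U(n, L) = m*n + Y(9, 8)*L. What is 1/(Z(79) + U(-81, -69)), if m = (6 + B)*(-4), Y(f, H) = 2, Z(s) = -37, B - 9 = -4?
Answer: 1/3389 ≈ 0.00029507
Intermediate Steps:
B = 5 (B = 9 - 4 = 5)
m = -44 (m = (6 + 5)*(-4) = 11*(-4) = -44)
U(n, L) = -44*n + 2*L
1/(Z(79) + U(-81, -69)) = 1/(-37 + (-44*(-81) + 2*(-69))) = 1/(-37 + (3564 - 138)) = 1/(-37 + 3426) = 1/3389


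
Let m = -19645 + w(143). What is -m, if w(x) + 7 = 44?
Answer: 19608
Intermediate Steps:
w(x) = 37 (w(x) = -7 + 44 = 37)
m = -19608 (m = -19645 + 37 = -19608)
-m = -1*(-19608) = 19608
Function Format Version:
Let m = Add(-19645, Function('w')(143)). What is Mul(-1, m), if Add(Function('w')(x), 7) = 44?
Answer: 19608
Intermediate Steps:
Function('w')(x) = 37 (Function('w')(x) = Add(-7, 44) = 37)
m = -19608 (m = Add(-19645, 37) = -19608)
Mul(-1, m) = Mul(-1, -19608) = 19608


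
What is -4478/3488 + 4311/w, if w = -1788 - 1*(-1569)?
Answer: -2669575/127312 ≈ -20.969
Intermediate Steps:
w = -219 (w = -1788 + 1569 = -219)
-4478/3488 + 4311/w = -4478/3488 + 4311/(-219) = -4478*1/3488 + 4311*(-1/219) = -2239/1744 - 1437/73 = -2669575/127312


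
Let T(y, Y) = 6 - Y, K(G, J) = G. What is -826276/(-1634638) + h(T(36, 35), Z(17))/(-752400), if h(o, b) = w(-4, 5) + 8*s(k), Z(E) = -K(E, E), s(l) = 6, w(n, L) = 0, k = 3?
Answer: 6475120831/12811475325 ≈ 0.50542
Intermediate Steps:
Z(E) = -E
h(o, b) = 48 (h(o, b) = 0 + 8*6 = 0 + 48 = 48)
-826276/(-1634638) + h(T(36, 35), Z(17))/(-752400) = -826276/(-1634638) + 48/(-752400) = -826276*(-1/1634638) + 48*(-1/752400) = 413138/817319 - 1/15675 = 6475120831/12811475325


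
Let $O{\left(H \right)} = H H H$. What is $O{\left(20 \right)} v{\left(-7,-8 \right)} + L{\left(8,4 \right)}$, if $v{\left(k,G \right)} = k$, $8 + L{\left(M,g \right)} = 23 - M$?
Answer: $-55993$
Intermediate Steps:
$L{\left(M,g \right)} = 15 - M$ ($L{\left(M,g \right)} = -8 - \left(-23 + M\right) = 15 - M$)
$O{\left(H \right)} = H^{3}$ ($O{\left(H \right)} = H^{2} H = H^{3}$)
$O{\left(20 \right)} v{\left(-7,-8 \right)} + L{\left(8,4 \right)} = 20^{3} \left(-7\right) + \left(15 - 8\right) = 8000 \left(-7\right) + \left(15 - 8\right) = -56000 + 7 = -55993$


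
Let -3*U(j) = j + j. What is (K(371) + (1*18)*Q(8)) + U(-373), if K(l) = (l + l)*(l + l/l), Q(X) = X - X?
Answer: 828818/3 ≈ 2.7627e+5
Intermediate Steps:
Q(X) = 0
U(j) = -2*j/3 (U(j) = -(j + j)/3 = -2*j/3)
K(l) = 2*l*(1 + l) (K(l) = (2*l)*(l + 1) = (2*l)*(1 + l) = 2*l*(1 + l))
(K(371) + (1*18)*Q(8)) + U(-373) = (2*371*(1 + 371) + (1*18)*0) - ⅔*(-373) = (2*371*372 + 18*0) + 746/3 = (276024 + 0) + 746/3 = 276024 + 746/3 = 828818/3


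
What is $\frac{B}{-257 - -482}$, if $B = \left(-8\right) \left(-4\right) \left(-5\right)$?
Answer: $- \frac{32}{45} \approx -0.71111$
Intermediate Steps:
$B = -160$ ($B = 32 \left(-5\right) = -160$)
$\frac{B}{-257 - -482} = - \frac{160}{-257 - -482} = - \frac{160}{-257 + 482} = - \frac{160}{225} = \left(-160\right) \frac{1}{225} = - \frac{32}{45}$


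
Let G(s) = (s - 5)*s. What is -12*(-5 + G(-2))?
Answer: -108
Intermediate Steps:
G(s) = s*(-5 + s) (G(s) = (-5 + s)*s = s*(-5 + s))
-12*(-5 + G(-2)) = -12*(-5 - 2*(-5 - 2)) = -12*(-5 - 2*(-7)) = -12*(-5 + 14) = -12*9 = -108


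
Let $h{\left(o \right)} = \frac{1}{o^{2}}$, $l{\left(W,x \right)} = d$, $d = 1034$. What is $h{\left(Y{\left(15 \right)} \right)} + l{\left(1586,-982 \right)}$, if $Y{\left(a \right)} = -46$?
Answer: $\frac{2187945}{2116} \approx 1034.0$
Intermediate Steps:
$l{\left(W,x \right)} = 1034$
$h{\left(o \right)} = \frac{1}{o^{2}}$
$h{\left(Y{\left(15 \right)} \right)} + l{\left(1586,-982 \right)} = \frac{1}{2116} + 1034 = \frac{2187945}{2116}$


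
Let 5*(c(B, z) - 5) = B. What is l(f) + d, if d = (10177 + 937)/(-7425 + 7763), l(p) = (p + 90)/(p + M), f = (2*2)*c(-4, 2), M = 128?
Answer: 2056757/61178 ≈ 33.619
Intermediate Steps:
c(B, z) = 5 + B/5
f = 84/5 (f = (2*2)*(5 + (1/5)*(-4)) = 4*(5 - 4/5) = 4*(21/5) = 84/5 ≈ 16.800)
l(p) = (90 + p)/(128 + p) (l(p) = (p + 90)/(p + 128) = (90 + p)/(128 + p))
d = 5557/169 (d = 11114/338 = 11114*(1/338) = 5557/169 ≈ 32.882)
l(f) + d = (90 + 84/5)/(128 + 84/5) + 5557/169 = (534/5)/(724/5) + 5557/169 = (5/724)*(534/5) + 5557/169 = 267/362 + 5557/169 = 2056757/61178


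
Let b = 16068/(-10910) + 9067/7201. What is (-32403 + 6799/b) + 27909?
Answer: -304789828951/8392349 ≈ -36318.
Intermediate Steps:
b = -8392349/39281455 (b = 16068*(-1/10910) + 9067*(1/7201) = -8034/5455 + 9067/7201 = -8392349/39281455 ≈ -0.21365)
(-32403 + 6799/b) + 27909 = (-32403 + 6799/(-8392349/39281455)) + 27909 = (-32403 + 6799*(-39281455/8392349)) + 27909 = (-32403 - 267074612545/8392349) + 27909 = -539011897192/8392349 + 27909 = -304789828951/8392349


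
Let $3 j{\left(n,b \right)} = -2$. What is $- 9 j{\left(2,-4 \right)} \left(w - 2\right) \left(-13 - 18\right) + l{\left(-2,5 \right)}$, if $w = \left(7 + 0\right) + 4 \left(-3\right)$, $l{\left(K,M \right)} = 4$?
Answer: $1306$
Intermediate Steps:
$j{\left(n,b \right)} = - \frac{2}{3}$ ($j{\left(n,b \right)} = \frac{1}{3} \left(-2\right) = - \frac{2}{3}$)
$w = -5$ ($w = 7 - 12 = -5$)
$- 9 j{\left(2,-4 \right)} \left(w - 2\right) \left(-13 - 18\right) + l{\left(-2,5 \right)} = \left(-9\right) \left(- \frac{2}{3}\right) \left(-5 - 2\right) \left(-13 - 18\right) + 4 = 6 \left(\left(-7\right) \left(-31\right)\right) + 4 = 6 \cdot 217 + 4 = 1302 + 4 = 1306$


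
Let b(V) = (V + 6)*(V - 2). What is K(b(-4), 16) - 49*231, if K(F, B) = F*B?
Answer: -11511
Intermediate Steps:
b(V) = (-2 + V)*(6 + V) (b(V) = (6 + V)*(-2 + V) = (-2 + V)*(6 + V))
K(F, B) = B*F
K(b(-4), 16) - 49*231 = 16*(-12 + (-4)² + 4*(-4)) - 49*231 = 16*(-12 + 16 - 16) - 11319 = 16*(-12) - 11319 = -192 - 11319 = -11511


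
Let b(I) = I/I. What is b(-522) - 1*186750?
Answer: -186749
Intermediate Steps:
b(I) = 1
b(-522) - 1*186750 = 1 - 1*186750 = 1 - 186750 = -186749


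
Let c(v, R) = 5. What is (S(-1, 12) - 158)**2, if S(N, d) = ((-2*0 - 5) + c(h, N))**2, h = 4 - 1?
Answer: 24964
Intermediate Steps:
h = 3
S(N, d) = 0 (S(N, d) = ((-2*0 - 5) + 5)**2 = ((0 - 5) + 5)**2 = (-5 + 5)**2 = 0**2 = 0)
(S(-1, 12) - 158)**2 = (0 - 158)**2 = (-158)**2 = 24964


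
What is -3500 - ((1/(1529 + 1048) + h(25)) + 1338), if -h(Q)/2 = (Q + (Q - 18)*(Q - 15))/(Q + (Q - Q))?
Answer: -62239709/12885 ≈ -4830.4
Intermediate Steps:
h(Q) = -2*(Q + (-18 + Q)*(-15 + Q))/Q (h(Q) = -2*(Q + (Q - 18)*(Q - 15))/(Q + (Q - Q)) = -2*(Q + (-18 + Q)*(-15 + Q))/(Q + 0) = -2*(Q + (-18 + Q)*(-15 + Q))/Q)
-3500 - ((1/(1529 + 1048) + h(25)) + 1338) = -3500 - ((1/(1529 + 1048) + (64 - 540/25 - 2*25)) + 1338) = -3500 - ((1/2577 + (64 - 540*1/25 - 50)) + 1338) = -3500 - ((1/2577 + (64 - 108/5 - 50)) + 1338) = -3500 - ((1/2577 - 38/5) + 1338) = -3500 - (-97921/12885 + 1338) = -3500 - 1*17142209/12885 = -3500 - 17142209/12885 = -62239709/12885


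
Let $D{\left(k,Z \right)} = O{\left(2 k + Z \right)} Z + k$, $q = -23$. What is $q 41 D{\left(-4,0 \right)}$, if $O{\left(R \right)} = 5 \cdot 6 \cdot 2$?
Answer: $3772$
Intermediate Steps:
$O{\left(R \right)} = 60$ ($O{\left(R \right)} = 30 \cdot 2 = 60$)
$D{\left(k,Z \right)} = k + 60 Z$ ($D{\left(k,Z \right)} = 60 Z + k = k + 60 Z$)
$q 41 D{\left(-4,0 \right)} = \left(-23\right) 41 \left(-4 + 60 \cdot 0\right) = - 943 \left(-4 + 0\right) = \left(-943\right) \left(-4\right) = 3772$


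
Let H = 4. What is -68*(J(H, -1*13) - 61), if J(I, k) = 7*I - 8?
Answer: 2788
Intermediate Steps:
J(I, k) = -8 + 7*I
-68*(J(H, -1*13) - 61) = -68*((-8 + 7*4) - 61) = -68*((-8 + 28) - 61) = -68*(20 - 61) = -68*(-41) = 2788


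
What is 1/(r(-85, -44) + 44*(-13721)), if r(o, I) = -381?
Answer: -1/604105 ≈ -1.6553e-6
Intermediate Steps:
1/(r(-85, -44) + 44*(-13721)) = 1/(-381 + 44*(-13721)) = 1/(-381 - 603724) = 1/(-604105) = -1/604105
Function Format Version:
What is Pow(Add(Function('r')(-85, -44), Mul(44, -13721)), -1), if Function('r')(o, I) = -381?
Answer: Rational(-1, 604105) ≈ -1.6553e-6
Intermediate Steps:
Pow(Add(Function('r')(-85, -44), Mul(44, -13721)), -1) = Pow(Add(-381, Mul(44, -13721)), -1) = Pow(Add(-381, -603724), -1) = Pow(-604105, -1) = Rational(-1, 604105)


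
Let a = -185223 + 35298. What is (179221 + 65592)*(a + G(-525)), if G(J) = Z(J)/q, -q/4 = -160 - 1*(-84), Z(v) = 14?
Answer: -5578943818109/152 ≈ -3.6704e+10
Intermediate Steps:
a = -149925
q = 304 (q = -4*(-160 - 1*(-84)) = -4*(-160 + 84) = -4*(-76) = 304)
G(J) = 7/152 (G(J) = 14/304 = 14*(1/304) = 7/152)
(179221 + 65592)*(a + G(-525)) = (179221 + 65592)*(-149925 + 7/152) = 244813*(-22788593/152) = -5578943818109/152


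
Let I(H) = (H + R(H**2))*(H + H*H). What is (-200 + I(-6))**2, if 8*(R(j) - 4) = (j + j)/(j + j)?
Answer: 1050625/16 ≈ 65664.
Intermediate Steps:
R(j) = 33/8 (R(j) = 4 + ((j + j)/(j + j))/8 = 4 + ((2*j)/((2*j)))/8 = 4 + ((2*j)*(1/(2*j)))/8 = 4 + (1/8)*1 = 4 + 1/8 = 33/8)
I(H) = (33/8 + H)*(H + H**2) (I(H) = (H + 33/8)*(H + H*H) = (33/8 + H)*(H + H**2))
(-200 + I(-6))**2 = (-200 + (1/8)*(-6)*(33 + 8*(-6)**2 + 41*(-6)))**2 = (-200 + (1/8)*(-6)*(33 + 8*36 - 246))**2 = (-200 + (1/8)*(-6)*(33 + 288 - 246))**2 = (-200 + (1/8)*(-6)*75)**2 = (-200 - 225/4)**2 = (-1025/4)**2 = 1050625/16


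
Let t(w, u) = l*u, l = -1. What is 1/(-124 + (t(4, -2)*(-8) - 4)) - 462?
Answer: -66529/144 ≈ -462.01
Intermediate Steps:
t(w, u) = -u
1/(-124 + (t(4, -2)*(-8) - 4)) - 462 = 1/(-124 + (-1*(-2)*(-8) - 4)) - 462 = 1/(-124 + (2*(-8) - 4)) - 462 = 1/(-124 + (-16 - 4)) - 462 = 1/(-124 - 20) - 462 = 1/(-144) - 462 = -1/144 - 462 = -66529/144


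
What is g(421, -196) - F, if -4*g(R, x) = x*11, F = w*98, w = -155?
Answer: 15729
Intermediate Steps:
F = -15190 (F = -155*98 = -15190)
g(R, x) = -11*x/4 (g(R, x) = -x*11/4 = -11*x/4)
g(421, -196) - F = -11/4*(-196) - 1*(-15190) = 539 + 15190 = 15729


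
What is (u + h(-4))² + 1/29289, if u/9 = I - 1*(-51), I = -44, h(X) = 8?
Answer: 147645850/29289 ≈ 5041.0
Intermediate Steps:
u = 63 (u = 9*(-44 - 1*(-51)) = 9*(-44 + 51) = 9*7 = 63)
(u + h(-4))² + 1/29289 = (63 + 8)² + 1/29289 = 71² + 1/29289 = 5041 + 1/29289 = 147645850/29289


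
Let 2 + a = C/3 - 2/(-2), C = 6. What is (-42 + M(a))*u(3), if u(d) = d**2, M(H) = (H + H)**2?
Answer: -342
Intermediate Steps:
a = 1 (a = -2 + (6/3 - 2/(-2)) = -2 + (6*(1/3) - 2*(-1/2)) = -2 + (2 + 1) = -2 + 3 = 1)
M(H) = 4*H**2 (M(H) = (2*H)**2 = 4*H**2)
(-42 + M(a))*u(3) = (-42 + 4*1**2)*3**2 = (-42 + 4*1)*9 = (-42 + 4)*9 = -38*9 = -342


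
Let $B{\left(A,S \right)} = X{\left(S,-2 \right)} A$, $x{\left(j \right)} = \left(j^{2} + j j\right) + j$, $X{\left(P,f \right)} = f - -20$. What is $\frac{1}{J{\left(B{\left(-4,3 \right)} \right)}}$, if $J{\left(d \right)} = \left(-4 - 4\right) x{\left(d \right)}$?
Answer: $- \frac{1}{82368} \approx -1.2141 \cdot 10^{-5}$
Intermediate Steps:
$X{\left(P,f \right)} = 20 + f$ ($X{\left(P,f \right)} = f + 20 = 20 + f$)
$x{\left(j \right)} = j + 2 j^{2}$ ($x{\left(j \right)} = \left(j^{2} + j^{2}\right) + j = 2 j^{2} + j = j + 2 j^{2}$)
$B{\left(A,S \right)} = 18 A$ ($B{\left(A,S \right)} = \left(20 - 2\right) A = 18 A$)
$J{\left(d \right)} = - 8 d \left(1 + 2 d\right)$ ($J{\left(d \right)} = \left(-4 - 4\right) d \left(1 + 2 d\right) = - 8 d \left(1 + 2 d\right)$)
$\frac{1}{J{\left(B{\left(-4,3 \right)} \right)}} = \frac{1}{\left(-8\right) 18 \left(-4\right) \left(1 + 2 \cdot 18 \left(-4\right)\right)} = \frac{1}{\left(-8\right) \left(-72\right) \left(1 + 2 \left(-72\right)\right)} = \frac{1}{\left(-8\right) \left(-72\right) \left(1 - 144\right)} = \frac{1}{\left(-8\right) \left(-72\right) \left(-143\right)} = \frac{1}{-82368} = - \frac{1}{82368}$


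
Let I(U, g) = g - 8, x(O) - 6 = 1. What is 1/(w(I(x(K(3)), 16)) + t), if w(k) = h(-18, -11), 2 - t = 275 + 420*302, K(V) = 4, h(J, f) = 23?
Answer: -1/127090 ≈ -7.8684e-6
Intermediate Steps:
x(O) = 7 (x(O) = 6 + 1 = 7)
I(U, g) = -8 + g
t = -127113 (t = 2 - (275 + 420*302) = 2 - (275 + 126840) = 2 - 1*127115 = 2 - 127115 = -127113)
w(k) = 23
1/(w(I(x(K(3)), 16)) + t) = 1/(23 - 127113) = 1/(-127090) = -1/127090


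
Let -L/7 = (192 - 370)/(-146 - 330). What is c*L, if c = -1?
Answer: 89/34 ≈ 2.6176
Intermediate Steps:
L = -89/34 (L = -7*(192 - 370)/(-146 - 330) = -(-1246)/(-476) = -(-1246)*(-1)/476 = -7*89/238 = -89/34 ≈ -2.6176)
c*L = -1*(-89/34) = 89/34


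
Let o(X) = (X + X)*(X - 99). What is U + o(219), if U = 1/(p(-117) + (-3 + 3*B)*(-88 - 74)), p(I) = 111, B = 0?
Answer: 31378321/597 ≈ 52560.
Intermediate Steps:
o(X) = 2*X*(-99 + X) (o(X) = (2*X)*(-99 + X) = 2*X*(-99 + X))
U = 1/597 (U = 1/(111 + (-3 + 3*0)*(-88 - 74)) = 1/(111 + (-3 + 0)*(-162)) = 1/(111 - 3*(-162)) = 1/(111 + 486) = 1/597 ≈ 0.0016750)
U + o(219) = 1/597 + 2*219*(-99 + 219) = 1/597 + 2*219*120 = 1/597 + 52560 = 31378321/597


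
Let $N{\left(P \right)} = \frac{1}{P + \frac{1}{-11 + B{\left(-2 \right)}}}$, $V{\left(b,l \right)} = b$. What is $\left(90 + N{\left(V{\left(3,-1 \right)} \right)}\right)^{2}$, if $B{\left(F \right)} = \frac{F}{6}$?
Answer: $\frac{79995136}{9801} \approx 8161.9$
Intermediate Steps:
$B{\left(F \right)} = \frac{F}{6}$ ($B{\left(F \right)} = F \frac{1}{6} = \frac{F}{6}$)
$N{\left(P \right)} = \frac{1}{- \frac{3}{34} + P}$ ($N{\left(P \right)} = \frac{1}{P + \frac{1}{-11 + \frac{1}{6} \left(-2\right)}} = \frac{1}{P + \frac{1}{-11 - \frac{1}{3}}} = \frac{1}{P + \frac{1}{- \frac{34}{3}}} = \frac{1}{P - \frac{3}{34}} = \frac{1}{- \frac{3}{34} + P}$)
$\left(90 + N{\left(V{\left(3,-1 \right)} \right)}\right)^{2} = \left(90 + \frac{34}{-3 + 34 \cdot 3}\right)^{2} = \left(90 + \frac{34}{-3 + 102}\right)^{2} = \left(90 + \frac{34}{99}\right)^{2} = \left(\frac{8944}{99}\right)^{2} = \frac{79995136}{9801}$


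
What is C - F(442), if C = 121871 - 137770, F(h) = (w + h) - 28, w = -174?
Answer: -16139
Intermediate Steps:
F(h) = -202 + h (F(h) = (-174 + h) - 28 = -202 + h)
C = -15899
C - F(442) = -15899 - (-202 + 442) = -15899 - 1*240 = -15899 - 240 = -16139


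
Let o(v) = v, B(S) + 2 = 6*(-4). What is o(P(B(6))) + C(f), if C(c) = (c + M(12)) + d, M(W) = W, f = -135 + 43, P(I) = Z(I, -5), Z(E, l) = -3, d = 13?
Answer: -70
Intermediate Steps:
B(S) = -26 (B(S) = -2 + 6*(-4) = -2 - 24 = -26)
P(I) = -3
f = -92
C(c) = 25 + c (C(c) = (c + 12) + 13 = (12 + c) + 13 = 25 + c)
o(P(B(6))) + C(f) = -3 + (25 - 92) = -3 - 67 = -70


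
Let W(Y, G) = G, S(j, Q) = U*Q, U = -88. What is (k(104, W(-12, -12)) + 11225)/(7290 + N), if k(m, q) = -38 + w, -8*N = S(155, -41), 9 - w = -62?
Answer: 11258/6839 ≈ 1.6461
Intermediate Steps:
S(j, Q) = -88*Q
w = 71 (w = 9 - 1*(-62) = 9 + 62 = 71)
N = -451 (N = -(-11)*(-41) = -1/8*3608 = -451)
k(m, q) = 33 (k(m, q) = -38 + 71 = 33)
(k(104, W(-12, -12)) + 11225)/(7290 + N) = (33 + 11225)/(7290 - 451) = 11258/6839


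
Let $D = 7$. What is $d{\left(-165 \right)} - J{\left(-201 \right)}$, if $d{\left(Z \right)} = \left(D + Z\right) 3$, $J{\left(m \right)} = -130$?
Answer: $-344$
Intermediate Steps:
$d{\left(Z \right)} = 21 + 3 Z$ ($d{\left(Z \right)} = \left(7 + Z\right) 3 = 21 + 3 Z$)
$d{\left(-165 \right)} - J{\left(-201 \right)} = \left(21 + 3 \left(-165\right)\right) - -130 = \left(21 - 495\right) + 130 = -474 + 130 = -344$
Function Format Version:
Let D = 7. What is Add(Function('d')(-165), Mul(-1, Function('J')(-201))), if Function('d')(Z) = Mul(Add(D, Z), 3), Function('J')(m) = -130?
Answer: -344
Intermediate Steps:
Function('d')(Z) = Add(21, Mul(3, Z)) (Function('d')(Z) = Mul(Add(7, Z), 3) = Add(21, Mul(3, Z)))
Add(Function('d')(-165), Mul(-1, Function('J')(-201))) = Add(Add(21, Mul(3, -165)), Mul(-1, -130)) = Add(Add(21, -495), 130) = Add(-474, 130) = -344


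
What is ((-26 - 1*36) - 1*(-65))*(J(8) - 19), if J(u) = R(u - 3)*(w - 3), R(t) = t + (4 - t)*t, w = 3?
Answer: -57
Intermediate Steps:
R(t) = t + t*(4 - t)
J(u) = 0 (J(u) = ((u - 3)*(5 - (u - 3)))*(3 - 3) = ((-3 + u)*(5 - (-3 + u)))*0 = ((-3 + u)*(5 + (3 - u)))*0 = ((-3 + u)*(8 - u))*0 = 0)
((-26 - 1*36) - 1*(-65))*(J(8) - 19) = ((-26 - 1*36) - 1*(-65))*(0 - 19) = ((-26 - 36) + 65)*(-19) = (-62 + 65)*(-19) = 3*(-19) = -57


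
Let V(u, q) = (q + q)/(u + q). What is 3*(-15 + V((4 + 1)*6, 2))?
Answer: -357/8 ≈ -44.625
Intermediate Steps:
V(u, q) = 2*q/(q + u) (V(u, q) = (2*q)/(q + u) = 2*q/(q + u))
3*(-15 + V((4 + 1)*6, 2)) = 3*(-15 + 2*2/(2 + (4 + 1)*6)) = 3*(-15 + 2*2/(2 + 5*6)) = 3*(-15 + 2*2/(2 + 30)) = 3*(-15 + 2*2/32) = 3*(-15 + 2*2*(1/32)) = 3*(-15 + 1/8) = 3*(-119/8) = -357/8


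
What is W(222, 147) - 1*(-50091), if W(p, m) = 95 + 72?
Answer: 50258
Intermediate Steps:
W(p, m) = 167
W(222, 147) - 1*(-50091) = 167 - 1*(-50091) = 167 + 50091 = 50258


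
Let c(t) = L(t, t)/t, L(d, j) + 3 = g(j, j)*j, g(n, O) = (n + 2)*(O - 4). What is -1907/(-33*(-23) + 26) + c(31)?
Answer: 21621013/24335 ≈ 888.47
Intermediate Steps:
g(n, O) = (-4 + O)*(2 + n) (g(n, O) = (2 + n)*(-4 + O) = (-4 + O)*(2 + n))
L(d, j) = -3 + j*(-8 + j² - 2*j) (L(d, j) = -3 + (-8 - 4*j + 2*j + j*j)*j = -3 + (-8 - 4*j + 2*j + j²)*j = -3 + (-8 + j² - 2*j)*j = -3 + j*(-8 + j² - 2*j))
c(t) = (-3 + t*(-8 + t² - 2*t))/t
-1907/(-33*(-23) + 26) + c(31) = -1907/(-33*(-23) + 26) + (-8 + 31² - 3/31 - 2*31) = -1907/(759 + 26) + (-8 + 961 - 3*1/31 - 62) = -1907/785 + (-8 + 961 - 3/31 - 62) = -1907*1/785 + 27618/31 = -1907/785 + 27618/31 = 21621013/24335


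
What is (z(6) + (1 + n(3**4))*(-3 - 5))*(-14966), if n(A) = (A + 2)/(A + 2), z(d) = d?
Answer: 149660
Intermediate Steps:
n(A) = 1 (n(A) = (2 + A)/(2 + A) = 1)
(z(6) + (1 + n(3**4))*(-3 - 5))*(-14966) = (6 + (1 + 1)*(-3 - 5))*(-14966) = (6 + 2*(-8))*(-14966) = (6 - 16)*(-14966) = -10*(-14966) = 149660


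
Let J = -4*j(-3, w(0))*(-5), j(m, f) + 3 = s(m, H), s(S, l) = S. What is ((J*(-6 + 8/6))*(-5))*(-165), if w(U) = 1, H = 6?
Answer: 462000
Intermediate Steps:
j(m, f) = -3 + m
J = -120 (J = -4*(-3 - 3)*(-5) = -4*(-6)*(-5) = 24*(-5) = -120)
((J*(-6 + 8/6))*(-5))*(-165) = (-120*(-6 + 8/6)*(-5))*(-165) = (-120*(-6 + 8*(⅙))*(-5))*(-165) = (-120*(-6 + 4/3)*(-5))*(-165) = (-120*(-14/3)*(-5))*(-165) = (560*(-5))*(-165) = -2800*(-165) = 462000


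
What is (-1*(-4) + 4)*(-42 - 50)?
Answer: -736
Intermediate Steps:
(-1*(-4) + 4)*(-42 - 50) = (4 + 4)*(-92) = 8*(-92) = -736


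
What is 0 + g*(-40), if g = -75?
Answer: 3000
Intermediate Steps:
0 + g*(-40) = 0 - 75*(-40) = 0 + 3000 = 3000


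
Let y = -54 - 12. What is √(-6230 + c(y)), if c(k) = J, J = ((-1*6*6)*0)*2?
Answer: I*√6230 ≈ 78.93*I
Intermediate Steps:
J = 0 (J = (-6*6*0)*2 = -36*0*2 = 0*2 = 0)
y = -66
c(k) = 0
√(-6230 + c(y)) = √(-6230 + 0) = √(-6230) = I*√6230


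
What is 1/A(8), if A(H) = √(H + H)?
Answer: ¼ ≈ 0.25000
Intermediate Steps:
A(H) = √2*√H (A(H) = √(2*H) = √2*√H)
1/A(8) = 1/(√2*√8) = 1/(√2*(2*√2)) = 1/4 = ¼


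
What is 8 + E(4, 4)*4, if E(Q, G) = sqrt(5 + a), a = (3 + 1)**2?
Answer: 8 + 4*sqrt(21) ≈ 26.330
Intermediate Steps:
a = 16 (a = 4**2 = 16)
E(Q, G) = sqrt(21) (E(Q, G) = sqrt(5 + 16) = sqrt(21))
8 + E(4, 4)*4 = 8 + sqrt(21)*4 = 8 + 4*sqrt(21)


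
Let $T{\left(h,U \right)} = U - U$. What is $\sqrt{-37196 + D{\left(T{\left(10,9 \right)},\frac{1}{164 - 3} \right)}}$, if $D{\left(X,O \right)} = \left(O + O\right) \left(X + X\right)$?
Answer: $2 i \sqrt{9299} \approx 192.86 i$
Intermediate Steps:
$T{\left(h,U \right)} = 0$
$D{\left(X,O \right)} = 4 O X$ ($D{\left(X,O \right)} = 2 O 2 X = 4 O X$)
$\sqrt{-37196 + D{\left(T{\left(10,9 \right)},\frac{1}{164 - 3} \right)}} = \sqrt{-37196 + 4 \frac{1}{164 - 3} \cdot 0} = \sqrt{-37196 + 4 \cdot \frac{1}{161} \cdot 0} = \sqrt{-37196 + 0} = \sqrt{-37196} = 2 i \sqrt{9299}$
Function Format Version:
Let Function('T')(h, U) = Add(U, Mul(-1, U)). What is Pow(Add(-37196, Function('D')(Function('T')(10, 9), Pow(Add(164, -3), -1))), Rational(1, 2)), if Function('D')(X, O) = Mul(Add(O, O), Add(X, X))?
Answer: Mul(2, I, Pow(9299, Rational(1, 2))) ≈ Mul(192.86, I)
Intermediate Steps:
Function('T')(h, U) = 0
Function('D')(X, O) = Mul(4, O, X) (Function('D')(X, O) = Mul(Mul(2, O), Mul(2, X)) = Mul(4, O, X))
Pow(Add(-37196, Function('D')(Function('T')(10, 9), Pow(Add(164, -3), -1))), Rational(1, 2)) = Pow(Add(-37196, Mul(4, Pow(Add(164, -3), -1), 0)), Rational(1, 2)) = Pow(Add(-37196, Mul(4, Pow(161, -1), 0)), Rational(1, 2)) = Pow(Add(-37196, Mul(4, Rational(1, 161), 0)), Rational(1, 2)) = Pow(Add(-37196, 0), Rational(1, 2)) = Pow(-37196, Rational(1, 2)) = Mul(2, I, Pow(9299, Rational(1, 2)))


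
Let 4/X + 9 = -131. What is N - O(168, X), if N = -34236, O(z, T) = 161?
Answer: -34397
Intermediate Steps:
X = -1/35 (X = 4/(-9 - 131) = 4/(-140) = 4*(-1/140) = -1/35 ≈ -0.028571)
N - O(168, X) = -34236 - 1*161 = -34236 - 161 = -34397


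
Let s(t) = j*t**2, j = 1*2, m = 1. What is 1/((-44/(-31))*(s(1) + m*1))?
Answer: 31/132 ≈ 0.23485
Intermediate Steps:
j = 2
s(t) = 2*t**2
1/((-44/(-31))*(s(1) + m*1)) = 1/((-44/(-31))*(2*1**2 + 1*1)) = 1/((-44*(-1/31))*(2*1 + 1)) = 1/(44*(2 + 1)/31) = 1/((44/31)*3) = 1/(132/31) = 31/132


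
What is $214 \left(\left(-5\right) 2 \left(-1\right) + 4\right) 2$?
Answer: $5992$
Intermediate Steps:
$214 \left(\left(-5\right) 2 \left(-1\right) + 4\right) 2 = 214 \left(\left(-10\right) \left(-1\right) + 4\right) 2 = 214 \left(10 + 4\right) 2 = 214 \cdot 14 \cdot 2 = 214 \cdot 28 = 5992$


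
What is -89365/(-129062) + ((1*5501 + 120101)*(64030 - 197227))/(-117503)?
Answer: 2159193186476423/15165172186 ≈ 1.4238e+5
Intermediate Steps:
-89365/(-129062) + ((1*5501 + 120101)*(64030 - 197227))/(-117503) = -89365*(-1/129062) + ((5501 + 120101)*(-133197))*(-1/117503) = 89365/129062 + (125602*(-133197))*(-1/117503) = 89365/129062 - 16729809594*(-1/117503) = 89365/129062 + 16729809594/117503 = 2159193186476423/15165172186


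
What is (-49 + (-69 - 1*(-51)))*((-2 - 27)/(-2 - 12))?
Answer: -1943/14 ≈ -138.79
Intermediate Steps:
(-49 + (-69 - 1*(-51)))*((-2 - 27)/(-2 - 12)) = (-49 + (-69 + 51))*(-29/(-14)) = (-49 - 18)*(-29*(-1/14)) = -67*29/14 = -1943/14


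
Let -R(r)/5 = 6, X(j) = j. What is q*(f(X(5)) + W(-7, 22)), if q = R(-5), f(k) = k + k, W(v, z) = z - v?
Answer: -1170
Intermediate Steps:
R(r) = -30 (R(r) = -5*6 = -30)
f(k) = 2*k
q = -30
q*(f(X(5)) + W(-7, 22)) = -30*(2*5 + (22 - 1*(-7))) = -30*(10 + (22 + 7)) = -30*(10 + 29) = -30*39 = -1170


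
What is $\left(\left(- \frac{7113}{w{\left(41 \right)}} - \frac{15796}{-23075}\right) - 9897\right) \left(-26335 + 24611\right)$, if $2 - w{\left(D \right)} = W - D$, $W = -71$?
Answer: $\frac{7527238313274}{438425} \approx 1.7169 \cdot 10^{7}$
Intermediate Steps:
$w{\left(D \right)} = 73 + D$ ($w{\left(D \right)} = 2 - \left(-71 - D\right) = 2 + \left(71 + D\right) = 73 + D$)
$\left(\left(- \frac{7113}{w{\left(41 \right)}} - \frac{15796}{-23075}\right) - 9897\right) \left(-26335 + 24611\right) = \left(\left(- \frac{7113}{73 + 41} - \frac{15796}{-23075}\right) - 9897\right) \left(-26335 + 24611\right) = \left(\left(- \frac{7113}{114} - - \frac{15796}{23075}\right) - 9897\right) \left(-1724\right) = \left(\left(\left(-7113\right) \frac{1}{114} + \frac{15796}{23075}\right) - 9897\right) \left(-1724\right) = \left(\left(- \frac{2371}{38} + \frac{15796}{23075}\right) - 9897\right) \left(-1724\right) = \left(- \frac{54110577}{876850} - 9897\right) \left(-1724\right) = \left(- \frac{8732295027}{876850}\right) \left(-1724\right) = \frac{7527238313274}{438425}$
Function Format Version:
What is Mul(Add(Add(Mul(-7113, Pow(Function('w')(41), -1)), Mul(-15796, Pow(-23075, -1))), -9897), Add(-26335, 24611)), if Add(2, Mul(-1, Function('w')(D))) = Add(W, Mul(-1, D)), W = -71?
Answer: Rational(7527238313274, 438425) ≈ 1.7169e+7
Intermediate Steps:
Function('w')(D) = Add(73, D) (Function('w')(D) = Add(2, Mul(-1, Add(-71, Mul(-1, D)))) = Add(2, Add(71, D)) = Add(73, D))
Mul(Add(Add(Mul(-7113, Pow(Function('w')(41), -1)), Mul(-15796, Pow(-23075, -1))), -9897), Add(-26335, 24611)) = Mul(Add(Add(Mul(-7113, Pow(Add(73, 41), -1)), Mul(-15796, Pow(-23075, -1))), -9897), Add(-26335, 24611)) = Mul(Add(Add(Mul(-7113, Pow(114, -1)), Mul(-15796, Rational(-1, 23075))), -9897), -1724) = Mul(Add(Add(Mul(-7113, Rational(1, 114)), Rational(15796, 23075)), -9897), -1724) = Mul(Add(Add(Rational(-2371, 38), Rational(15796, 23075)), -9897), -1724) = Mul(Add(Rational(-54110577, 876850), -9897), -1724) = Mul(Rational(-8732295027, 876850), -1724) = Rational(7527238313274, 438425)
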